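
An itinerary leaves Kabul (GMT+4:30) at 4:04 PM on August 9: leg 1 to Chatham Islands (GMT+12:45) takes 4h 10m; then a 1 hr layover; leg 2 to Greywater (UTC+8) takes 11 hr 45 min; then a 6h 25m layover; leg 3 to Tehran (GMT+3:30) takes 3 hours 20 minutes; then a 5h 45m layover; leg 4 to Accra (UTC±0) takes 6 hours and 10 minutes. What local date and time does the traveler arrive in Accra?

Convert departure to UTC: 4:04 PM − 4:30 = 11:34 AM UTC on Aug 9.
Add 4 hours and 10 minutes leg 1 → 3:44 PM UTC.
Add 1 hour layover in Chatham Islands → 4:44 PM UTC.
Add 11 hours and 45 minutes leg 2 → 4:29 AM UTC (Aug 10).
Add 6 hours 25 minutes layover in Greywater → 10:54 AM UTC.
Add 3 hours and 20 minutes leg 3 → 2:14 PM UTC.
Add 5 hours 45 minutes layover in Tehran → 7:59 PM UTC.
Add 6 hours 10 minutes leg 4 → 2:09 AM UTC (Aug 11).
Accra is UTC+0, so local arrival is the same: 2:09 AM on Aug 11.

2:09 AM on August 11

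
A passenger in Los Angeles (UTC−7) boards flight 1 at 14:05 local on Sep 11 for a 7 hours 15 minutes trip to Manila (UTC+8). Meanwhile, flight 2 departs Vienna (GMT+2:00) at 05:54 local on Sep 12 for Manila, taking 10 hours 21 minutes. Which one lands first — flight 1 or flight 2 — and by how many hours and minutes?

Flight 1 in UTC: 14:05 + 7:00 = 21:05 on Sep 11.
+7 hours and 15 minutes → arrive 04:20 UTC on Sep 12.
Flight 2 in UTC: 05:54 − 2:00 = 03:54 on Sep 12.
+10 hours 21 minutes → arrive 14:15 UTC on Sep 12.
Flight 1 lands earlier by 9 hours 55 minutes.

the first, by 9 hours 55 minutes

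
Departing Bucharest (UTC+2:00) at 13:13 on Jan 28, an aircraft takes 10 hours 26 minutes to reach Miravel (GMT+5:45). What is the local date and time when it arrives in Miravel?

Convert departure to UTC: 13:13 − 2:00 = 11:13 UTC on Jan 28.
Add 10 hours 26 minutes travel time → 21:39 UTC.
Miravel is UTC+5:45, so local arrival = 21:39 + 5:45 = 03:24 on Jan 29.

03:24 on Jan 29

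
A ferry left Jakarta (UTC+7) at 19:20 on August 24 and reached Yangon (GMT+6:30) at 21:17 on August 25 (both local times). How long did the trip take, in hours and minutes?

26 hours 27 minutes

Departure in UTC: 19:20 − 7:00 = 12:20 on Aug 24.
Arrival in UTC: 21:17 − 6:30 = 14:47 on Aug 25.
Elapsed = 14:47 − 12:20 (+1 day) = 26 hours 27 minutes.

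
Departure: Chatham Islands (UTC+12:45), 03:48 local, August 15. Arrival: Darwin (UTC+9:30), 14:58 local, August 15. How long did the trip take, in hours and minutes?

Departure in UTC: 03:48 − 12:45 = 15:03 on Aug 14.
Arrival in UTC: 14:58 − 9:30 = 05:28 on Aug 15.
Elapsed = 05:28 − 15:03 (+1 day) = 14 hours 25 minutes.

14 hours 25 minutes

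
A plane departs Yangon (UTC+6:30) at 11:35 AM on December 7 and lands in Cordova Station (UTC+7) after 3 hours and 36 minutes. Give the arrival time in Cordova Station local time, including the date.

Cordova Station is 0:30 ahead of Yangon.
After 3 hours and 36 minutes it is 3:11 PM in Yangon.
Shift by the zone difference: 3:11 PM + 0:30 = 3:41 PM on Dec 7 in Cordova Station.

3:41 PM on Dec 7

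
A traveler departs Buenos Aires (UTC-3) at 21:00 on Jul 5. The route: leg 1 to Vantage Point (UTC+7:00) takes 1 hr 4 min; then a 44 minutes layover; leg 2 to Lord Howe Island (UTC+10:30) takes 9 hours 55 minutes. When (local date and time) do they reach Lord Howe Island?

22:13 on July 6

Convert departure to UTC: 21:00 + 3:00 = 00:00 UTC on Jul 6.
Add 1 hour and 4 minutes leg 1 → 01:04 UTC.
Add 44 minutes layover in Vantage Point → 01:48 UTC.
Add 9 hours 55 minutes leg 2 → 11:43 UTC.
Lord Howe Island is UTC+10:30, so local arrival = 11:43 + 10:30 = 22:13 on Jul 6.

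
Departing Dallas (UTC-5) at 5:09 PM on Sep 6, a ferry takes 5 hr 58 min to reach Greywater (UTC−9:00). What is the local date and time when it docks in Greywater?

7:07 PM on Sep 6

Greywater is 4:00 behind Dallas.
After 5 hours 58 minutes it is 11:07 PM in Dallas.
Shift by the zone difference: 11:07 PM − 4:00 = 7:07 PM on Sep 6 in Greywater.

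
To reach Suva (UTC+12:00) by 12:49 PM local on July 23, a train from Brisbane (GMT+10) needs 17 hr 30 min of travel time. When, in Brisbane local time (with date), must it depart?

Target arrival in UTC: 12:49 PM − 12:00 = 12:49 AM on Jul 23.
Subtract 17 hours and 30 minutes → departure 7:19 AM UTC on Jul 22.
Brisbane is UTC+10:00: 7:19 AM + 10:00 = 5:19 PM on Jul 22.

5:19 PM on July 22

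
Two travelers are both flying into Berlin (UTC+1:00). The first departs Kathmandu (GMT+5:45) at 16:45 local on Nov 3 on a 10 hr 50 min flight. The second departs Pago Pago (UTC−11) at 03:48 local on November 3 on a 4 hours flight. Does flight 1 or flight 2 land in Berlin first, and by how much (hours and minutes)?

the second, by 3 hours 2 minutes

Flight 1 in UTC: 16:45 − 5:45 = 11:00 on Nov 3.
+10 hours and 50 minutes → arrive 21:50 UTC on Nov 3.
Flight 2 in UTC: 03:48 + 11:00 = 14:48 on Nov 3.
+4 hours → arrive 18:48 UTC on Nov 3.
Flight 2 lands earlier by 3 hours 2 minutes.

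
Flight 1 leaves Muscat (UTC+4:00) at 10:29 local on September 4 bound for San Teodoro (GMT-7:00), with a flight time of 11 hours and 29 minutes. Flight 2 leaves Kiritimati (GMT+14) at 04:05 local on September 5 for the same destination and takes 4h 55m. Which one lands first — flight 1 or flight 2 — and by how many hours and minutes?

the first, by 1 hour 2 minutes

Flight 1 in UTC: 10:29 − 4:00 = 06:29 on Sep 4.
+11 hours and 29 minutes → arrive 17:58 UTC on Sep 4.
Flight 2 in UTC: 04:05 − 14:00 = 14:05 on Sep 4.
+4 hours 55 minutes → arrive 19:00 UTC on Sep 4.
Flight 1 lands earlier by 1 hour 2 minutes.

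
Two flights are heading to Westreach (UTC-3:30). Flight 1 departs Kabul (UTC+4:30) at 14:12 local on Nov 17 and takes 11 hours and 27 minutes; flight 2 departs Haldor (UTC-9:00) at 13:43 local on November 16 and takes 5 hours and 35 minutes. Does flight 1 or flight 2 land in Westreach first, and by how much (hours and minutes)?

the second, by 16 hours 51 minutes

Flight 1 in UTC: 14:12 − 4:30 = 09:42 on Nov 17.
+11 hours and 27 minutes → arrive 21:09 UTC on Nov 17.
Flight 2 in UTC: 13:43 + 9:00 = 22:43 on Nov 16.
+5 hours and 35 minutes → arrive 04:18 UTC on Nov 17.
Flight 2 lands earlier by 16 hours 51 minutes.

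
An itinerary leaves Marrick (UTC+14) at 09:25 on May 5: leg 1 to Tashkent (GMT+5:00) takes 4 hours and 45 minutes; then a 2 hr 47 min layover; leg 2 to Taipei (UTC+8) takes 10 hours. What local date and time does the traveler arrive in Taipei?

20:57 on May 5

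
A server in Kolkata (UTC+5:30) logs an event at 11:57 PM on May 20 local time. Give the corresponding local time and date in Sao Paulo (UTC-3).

Sao Paulo is 8:30 behind Kolkata.
Shift by the zone difference: 11:57 PM − 8:30 = 3:27 PM on May 20 in Sao Paulo.

3:27 PM on May 20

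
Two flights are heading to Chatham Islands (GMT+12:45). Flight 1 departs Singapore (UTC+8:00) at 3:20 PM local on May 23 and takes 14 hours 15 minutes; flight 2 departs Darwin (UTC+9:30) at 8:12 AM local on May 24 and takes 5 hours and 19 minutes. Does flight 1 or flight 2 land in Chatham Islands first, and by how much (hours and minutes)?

the first, by 6 hours 26 minutes

Flight 1 in UTC: 3:20 PM − 8:00 = 7:20 AM on May 23.
+14 hours 15 minutes → arrive 9:35 PM UTC on May 23.
Flight 2 in UTC: 8:12 AM − 9:30 = 10:42 PM on May 23.
+5 hours 19 minutes → arrive 4:01 AM UTC on May 24.
Flight 1 lands earlier by 6 hours 26 minutes.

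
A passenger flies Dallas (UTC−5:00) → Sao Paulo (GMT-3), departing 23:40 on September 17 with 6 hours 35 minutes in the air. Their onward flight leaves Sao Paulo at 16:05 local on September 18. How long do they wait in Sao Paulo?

7 hours 50 minutes

Convert departure to UTC: 23:40 + 5:00 = 04:40 UTC on Sep 18.
Add 6 hours 35 minutes flight time → 11:15 UTC.
Sao Paulo is UTC−3:00, so local arrival = 11:15 − 3:00 = 08:15 on Sep 18.
Layover = 16:05 − 08:15 = 7 hours 50 minutes.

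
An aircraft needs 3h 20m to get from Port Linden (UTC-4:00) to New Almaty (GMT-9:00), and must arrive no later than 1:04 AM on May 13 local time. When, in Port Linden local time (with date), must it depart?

Target arrival in UTC: 1:04 AM + 9:00 = 10:04 AM on May 13.
Subtract 3 hours and 20 minutes → departure 6:44 AM UTC on May 13.
Port Linden is UTC−4:00: 6:44 AM − 4:00 = 2:44 AM on May 13.

2:44 AM on May 13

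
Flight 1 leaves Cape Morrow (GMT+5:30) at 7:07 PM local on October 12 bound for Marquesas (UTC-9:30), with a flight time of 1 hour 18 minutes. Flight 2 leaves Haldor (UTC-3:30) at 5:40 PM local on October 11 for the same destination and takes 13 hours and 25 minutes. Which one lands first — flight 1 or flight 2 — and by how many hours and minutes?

Flight 1 in UTC: 7:07 PM − 5:30 = 1:37 PM on Oct 12.
+1 hour 18 minutes → arrive 2:55 PM UTC on Oct 12.
Flight 2 in UTC: 5:40 PM + 3:30 = 9:10 PM on Oct 11.
+13 hours 25 minutes → arrive 10:35 AM UTC on Oct 12.
Flight 2 lands earlier by 4 hours 20 minutes.

the second, by 4 hours 20 minutes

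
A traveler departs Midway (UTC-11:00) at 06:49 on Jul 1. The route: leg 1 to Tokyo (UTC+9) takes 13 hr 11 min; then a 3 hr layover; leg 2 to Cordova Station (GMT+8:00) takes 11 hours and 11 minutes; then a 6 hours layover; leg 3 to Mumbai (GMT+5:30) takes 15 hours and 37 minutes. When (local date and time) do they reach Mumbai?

00:18 on July 4

Convert departure to UTC: 06:49 + 11:00 = 17:49 UTC on Jul 1.
Add 13 hours and 11 minutes leg 1 → 07:00 UTC (Jul 2).
Add 3 hours layover in Tokyo → 10:00 UTC.
Add 11 hours and 11 minutes leg 2 → 21:11 UTC.
Add 6 hours layover in Cordova Station → 03:11 UTC (Jul 3).
Add 15 hours and 37 minutes leg 3 → 18:48 UTC.
Mumbai is UTC+5:30, so local arrival = 18:48 + 5:30 = 00:18 on Jul 4.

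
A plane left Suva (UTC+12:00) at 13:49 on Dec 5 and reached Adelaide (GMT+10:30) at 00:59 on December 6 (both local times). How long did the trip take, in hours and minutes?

12 hours 40 minutes

Departure in UTC: 13:49 − 12:00 = 01:49 on Dec 5.
Arrival in UTC: 00:59 − 10:30 = 14:29 on Dec 5.
Elapsed = 14:29 − 01:49 = 12 hours 40 minutes.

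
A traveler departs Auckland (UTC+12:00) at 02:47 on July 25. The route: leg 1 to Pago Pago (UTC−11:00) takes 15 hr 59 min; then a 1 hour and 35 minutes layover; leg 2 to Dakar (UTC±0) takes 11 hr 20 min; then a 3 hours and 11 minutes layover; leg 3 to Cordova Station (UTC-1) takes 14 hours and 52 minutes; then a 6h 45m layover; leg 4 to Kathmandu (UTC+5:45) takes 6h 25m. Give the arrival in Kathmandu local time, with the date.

08:39 on July 27

Convert departure to UTC: 02:47 − 12:00 = 14:47 UTC on Jul 24.
Add 15 hours and 59 minutes leg 1 → 06:46 UTC (Jul 25).
Add 1 hour 35 minutes layover in Pago Pago → 08:21 UTC.
Add 11 hours 20 minutes leg 2 → 19:41 UTC.
Add 3 hours 11 minutes layover in Dakar → 22:52 UTC.
Add 14 hours 52 minutes leg 3 → 13:44 UTC (Jul 26).
Add 6 hours and 45 minutes layover in Cordova Station → 20:29 UTC.
Add 6 hours and 25 minutes leg 4 → 02:54 UTC (Jul 27).
Kathmandu is UTC+5:45, so local arrival = 02:54 + 5:45 = 08:39 on Jul 27.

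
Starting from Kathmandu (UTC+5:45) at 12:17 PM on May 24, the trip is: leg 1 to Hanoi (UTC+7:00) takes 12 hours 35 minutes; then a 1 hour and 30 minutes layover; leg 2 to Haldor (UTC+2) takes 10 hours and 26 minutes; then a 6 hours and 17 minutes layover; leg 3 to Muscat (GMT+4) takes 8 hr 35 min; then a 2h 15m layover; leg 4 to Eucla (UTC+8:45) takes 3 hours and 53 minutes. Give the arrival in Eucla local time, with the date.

12:48 PM on May 26

Convert departure to UTC: 12:17 PM − 5:45 = 6:32 AM UTC on May 24.
Add 12 hours and 35 minutes leg 1 → 7:07 PM UTC.
Add 1 hour and 30 minutes layover in Hanoi → 8:37 PM UTC.
Add 10 hours and 26 minutes leg 2 → 7:03 AM UTC (May 25).
Add 6 hours 17 minutes layover in Haldor → 1:20 PM UTC.
Add 8 hours 35 minutes leg 3 → 9:55 PM UTC.
Add 2 hours and 15 minutes layover in Muscat → 12:10 AM UTC (May 26).
Add 3 hours and 53 minutes leg 4 → 4:03 AM UTC.
Eucla is UTC+8:45, so local arrival = 4:03 AM + 8:45 = 12:48 PM on May 26.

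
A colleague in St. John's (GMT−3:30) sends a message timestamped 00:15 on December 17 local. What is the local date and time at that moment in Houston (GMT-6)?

21:45 on December 16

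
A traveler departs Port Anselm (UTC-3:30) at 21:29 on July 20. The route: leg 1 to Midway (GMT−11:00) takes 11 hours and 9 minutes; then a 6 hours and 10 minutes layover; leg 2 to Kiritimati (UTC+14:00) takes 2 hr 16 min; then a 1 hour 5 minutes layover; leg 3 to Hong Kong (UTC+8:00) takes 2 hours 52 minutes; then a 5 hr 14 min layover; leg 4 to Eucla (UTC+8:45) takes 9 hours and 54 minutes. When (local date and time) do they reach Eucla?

00:24 on Jul 23

Convert departure to UTC: 21:29 + 3:30 = 00:59 UTC on Jul 21.
Add 11 hours 9 minutes leg 1 → 12:08 UTC.
Add 6 hours 10 minutes layover in Midway → 18:18 UTC.
Add 2 hours and 16 minutes leg 2 → 20:34 UTC.
Add 1 hour and 5 minutes layover in Kiritimati → 21:39 UTC.
Add 2 hours 52 minutes leg 3 → 00:31 UTC (Jul 22).
Add 5 hours 14 minutes layover in Hong Kong → 05:45 UTC.
Add 9 hours and 54 minutes leg 4 → 15:39 UTC.
Eucla is UTC+8:45, so local arrival = 15:39 + 8:45 = 00:24 on Jul 23.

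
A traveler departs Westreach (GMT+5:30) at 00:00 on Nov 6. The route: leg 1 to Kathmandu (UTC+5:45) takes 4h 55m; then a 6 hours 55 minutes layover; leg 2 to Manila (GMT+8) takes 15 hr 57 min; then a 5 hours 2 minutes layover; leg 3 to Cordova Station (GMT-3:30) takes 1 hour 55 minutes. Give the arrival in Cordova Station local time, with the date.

Convert departure to UTC: 00:00 − 5:30 = 18:30 UTC on Nov 5.
Add 4 hours and 55 minutes leg 1 → 23:25 UTC.
Add 6 hours and 55 minutes layover in Kathmandu → 06:20 UTC (Nov 6).
Add 15 hours 57 minutes leg 2 → 22:17 UTC.
Add 5 hours and 2 minutes layover in Manila → 03:19 UTC (Nov 7).
Add 1 hour and 55 minutes leg 3 → 05:14 UTC.
Cordova Station is UTC−3:30, so local arrival = 05:14 − 3:30 = 01:44 on Nov 7.

01:44 on Nov 7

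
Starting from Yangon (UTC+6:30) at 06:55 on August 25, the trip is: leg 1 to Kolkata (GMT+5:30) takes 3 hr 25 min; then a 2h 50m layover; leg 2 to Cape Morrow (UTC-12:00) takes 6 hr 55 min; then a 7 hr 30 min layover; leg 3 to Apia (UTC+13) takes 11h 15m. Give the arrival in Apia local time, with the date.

21:20 on Aug 26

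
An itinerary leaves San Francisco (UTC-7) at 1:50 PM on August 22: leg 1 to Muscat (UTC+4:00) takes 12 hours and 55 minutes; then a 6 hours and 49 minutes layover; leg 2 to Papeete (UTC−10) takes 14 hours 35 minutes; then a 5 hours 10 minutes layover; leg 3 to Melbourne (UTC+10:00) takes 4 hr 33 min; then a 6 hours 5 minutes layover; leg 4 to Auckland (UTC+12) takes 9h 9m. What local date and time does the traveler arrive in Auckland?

8:06 PM on August 25

Convert departure to UTC: 1:50 PM + 7:00 = 8:50 PM UTC on Aug 22.
Add 12 hours 55 minutes leg 1 → 9:45 AM UTC (Aug 23).
Add 6 hours and 49 minutes layover in Muscat → 4:34 PM UTC.
Add 14 hours and 35 minutes leg 2 → 7:09 AM UTC (Aug 24).
Add 5 hours and 10 minutes layover in Papeete → 12:19 PM UTC.
Add 4 hours 33 minutes leg 3 → 4:52 PM UTC.
Add 6 hours and 5 minutes layover in Melbourne → 10:57 PM UTC.
Add 9 hours 9 minutes leg 4 → 8:06 AM UTC (Aug 25).
Auckland is UTC+12:00, so local arrival = 8:06 AM + 12:00 = 8:06 PM on Aug 25.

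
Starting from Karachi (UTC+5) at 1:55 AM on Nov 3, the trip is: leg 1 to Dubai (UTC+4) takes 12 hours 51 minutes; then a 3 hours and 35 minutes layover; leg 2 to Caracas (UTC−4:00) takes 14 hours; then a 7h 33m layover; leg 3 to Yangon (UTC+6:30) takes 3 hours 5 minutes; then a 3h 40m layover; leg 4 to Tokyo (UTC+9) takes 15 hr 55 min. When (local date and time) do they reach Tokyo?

6:34 PM on November 5

Convert departure to UTC: 1:55 AM − 5:00 = 8:55 PM UTC on Nov 2.
Add 12 hours and 51 minutes leg 1 → 9:46 AM UTC (Nov 3).
Add 3 hours 35 minutes layover in Dubai → 1:21 PM UTC.
Add 14 hours leg 2 → 3:21 AM UTC (Nov 4).
Add 7 hours and 33 minutes layover in Caracas → 10:54 AM UTC.
Add 3 hours and 5 minutes leg 3 → 1:59 PM UTC.
Add 3 hours and 40 minutes layover in Yangon → 5:39 PM UTC.
Add 15 hours 55 minutes leg 4 → 9:34 AM UTC (Nov 5).
Tokyo is UTC+9:00, so local arrival = 9:34 AM + 9:00 = 6:34 PM on Nov 5.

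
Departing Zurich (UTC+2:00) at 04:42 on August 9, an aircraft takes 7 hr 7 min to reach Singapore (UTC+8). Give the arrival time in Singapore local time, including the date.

17:49 on Aug 9

Singapore is 6:00 ahead of Zurich.
After 7 hours 7 minutes it is 11:49 in Zurich.
Shift by the zone difference: 11:49 + 6:00 = 17:49 on Aug 9 in Singapore.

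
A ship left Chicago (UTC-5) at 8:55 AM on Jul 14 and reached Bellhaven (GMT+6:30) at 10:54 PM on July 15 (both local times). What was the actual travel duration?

Departure in UTC: 8:55 AM + 5:00 = 1:55 PM on Jul 14.
Arrival in UTC: 10:54 PM − 6:30 = 4:24 PM on Jul 15.
Elapsed = 4:24 PM − 1:55 PM (+1 day) = 26 hours 29 minutes.

26 hours 29 minutes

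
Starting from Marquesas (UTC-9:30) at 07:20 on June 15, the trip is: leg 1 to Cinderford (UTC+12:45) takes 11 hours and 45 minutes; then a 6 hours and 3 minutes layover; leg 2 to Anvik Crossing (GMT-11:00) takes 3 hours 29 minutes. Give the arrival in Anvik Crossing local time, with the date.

03:07 on June 16

Convert departure to UTC: 07:20 + 9:30 = 16:50 UTC on Jun 15.
Add 11 hours and 45 minutes leg 1 → 04:35 UTC (Jun 16).
Add 6 hours and 3 minutes layover in Cinderford → 10:38 UTC.
Add 3 hours and 29 minutes leg 2 → 14:07 UTC.
Anvik Crossing is UTC−11:00, so local arrival = 14:07 − 11:00 = 03:07 on Jun 16.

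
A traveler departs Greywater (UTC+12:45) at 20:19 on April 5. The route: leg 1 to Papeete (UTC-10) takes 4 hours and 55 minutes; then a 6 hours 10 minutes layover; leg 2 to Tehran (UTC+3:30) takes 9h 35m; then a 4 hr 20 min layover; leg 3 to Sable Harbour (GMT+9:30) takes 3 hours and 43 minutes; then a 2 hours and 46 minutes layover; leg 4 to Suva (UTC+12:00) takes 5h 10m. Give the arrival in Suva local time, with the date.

Convert departure to UTC: 20:19 − 12:45 = 07:34 UTC on Apr 5.
Add 4 hours 55 minutes leg 1 → 12:29 UTC.
Add 6 hours and 10 minutes layover in Papeete → 18:39 UTC.
Add 9 hours 35 minutes leg 2 → 04:14 UTC (Apr 6).
Add 4 hours 20 minutes layover in Tehran → 08:34 UTC.
Add 3 hours 43 minutes leg 3 → 12:17 UTC.
Add 2 hours 46 minutes layover in Sable Harbour → 15:03 UTC.
Add 5 hours and 10 minutes leg 4 → 20:13 UTC.
Suva is UTC+12:00, so local arrival = 20:13 + 12:00 = 08:13 on Apr 7.

08:13 on April 7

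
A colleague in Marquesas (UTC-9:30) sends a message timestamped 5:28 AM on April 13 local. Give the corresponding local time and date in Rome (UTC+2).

Rome is 11:30 ahead of Marquesas.
Shift by the zone difference: 5:28 AM + 11:30 = 4:58 PM on Apr 13 in Rome.

4:58 PM on Apr 13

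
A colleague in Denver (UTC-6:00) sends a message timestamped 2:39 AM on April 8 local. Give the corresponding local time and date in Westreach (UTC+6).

In UTC: 2:39 AM + 6:00 = 8:39 AM on Apr 8.
Westreach is UTC+6:00: 8:39 AM + 6:00 = 2:39 PM on Apr 8.

2:39 PM on Apr 8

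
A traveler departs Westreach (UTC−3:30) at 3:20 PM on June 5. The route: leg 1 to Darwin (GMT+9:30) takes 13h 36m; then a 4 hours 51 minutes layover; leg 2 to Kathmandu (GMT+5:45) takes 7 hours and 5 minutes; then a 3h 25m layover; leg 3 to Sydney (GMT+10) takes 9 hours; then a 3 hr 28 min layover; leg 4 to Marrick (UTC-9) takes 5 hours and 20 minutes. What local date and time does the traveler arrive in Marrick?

8:35 AM on Jun 7

Convert departure to UTC: 3:20 PM + 3:30 = 6:50 PM UTC on Jun 5.
Add 13 hours 36 minutes leg 1 → 8:26 AM UTC (Jun 6).
Add 4 hours and 51 minutes layover in Darwin → 1:17 PM UTC.
Add 7 hours and 5 minutes leg 2 → 8:22 PM UTC.
Add 3 hours 25 minutes layover in Kathmandu → 11:47 PM UTC.
Add 9 hours leg 3 → 8:47 AM UTC (Jun 7).
Add 3 hours 28 minutes layover in Sydney → 12:15 PM UTC.
Add 5 hours and 20 minutes leg 4 → 5:35 PM UTC.
Marrick is UTC−9:00, so local arrival = 5:35 PM − 9:00 = 8:35 AM on Jun 7.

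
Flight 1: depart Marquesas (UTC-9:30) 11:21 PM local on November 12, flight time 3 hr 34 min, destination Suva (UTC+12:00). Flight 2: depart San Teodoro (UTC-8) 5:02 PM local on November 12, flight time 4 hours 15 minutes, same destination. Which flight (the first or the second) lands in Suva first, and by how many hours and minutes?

Flight 1 in UTC: 11:21 PM + 9:30 = 8:51 AM on Nov 13.
+3 hours 34 minutes → arrive 12:25 PM UTC on Nov 13.
Flight 2 in UTC: 5:02 PM + 8:00 = 1:02 AM on Nov 13.
+4 hours 15 minutes → arrive 5:17 AM UTC on Nov 13.
Flight 2 lands earlier by 7 hours 8 minutes.

the second, by 7 hours 8 minutes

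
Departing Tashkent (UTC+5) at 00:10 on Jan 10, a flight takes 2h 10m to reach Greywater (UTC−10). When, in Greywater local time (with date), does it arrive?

11:20 on Jan 9

Convert departure to UTC: 00:10 − 5:00 = 19:10 UTC on Jan 9.
Add 2 hours and 10 minutes travel time → 21:20 UTC.
Greywater is UTC−10:00, so local arrival = 21:20 − 10:00 = 11:20 on Jan 9.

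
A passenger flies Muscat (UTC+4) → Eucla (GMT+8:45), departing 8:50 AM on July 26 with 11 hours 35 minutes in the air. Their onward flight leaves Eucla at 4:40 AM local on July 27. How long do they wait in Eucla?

3 hours 30 minutes

Convert departure to UTC: 8:50 AM − 4:00 = 4:50 AM UTC on Jul 26.
Add 11 hours and 35 minutes flight time → 4:25 PM UTC.
Eucla is UTC+8:45, so local arrival = 4:25 PM + 8:45 = 1:10 AM on Jul 27.
Layover = 4:40 AM − 1:10 AM = 3 hours 30 minutes.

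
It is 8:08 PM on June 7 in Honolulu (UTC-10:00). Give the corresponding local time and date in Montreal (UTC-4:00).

2:08 AM on June 8

In UTC: 8:08 PM + 10:00 = 6:08 AM on Jun 8.
Montreal is UTC−4:00: 6:08 AM − 4:00 = 2:08 AM on Jun 8.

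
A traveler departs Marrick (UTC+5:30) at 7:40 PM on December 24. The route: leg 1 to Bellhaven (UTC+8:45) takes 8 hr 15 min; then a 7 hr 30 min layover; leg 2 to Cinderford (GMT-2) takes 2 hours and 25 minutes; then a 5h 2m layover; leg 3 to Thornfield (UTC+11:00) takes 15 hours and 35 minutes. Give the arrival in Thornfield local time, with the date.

3:57 PM on December 26

Convert departure to UTC: 7:40 PM − 5:30 = 2:10 PM UTC on Dec 24.
Add 8 hours and 15 minutes leg 1 → 10:25 PM UTC.
Add 7 hours 30 minutes layover in Bellhaven → 5:55 AM UTC (Dec 25).
Add 2 hours 25 minutes leg 2 → 8:20 AM UTC.
Add 5 hours 2 minutes layover in Cinderford → 1:22 PM UTC.
Add 15 hours 35 minutes leg 3 → 4:57 AM UTC (Dec 26).
Thornfield is UTC+11:00, so local arrival = 4:57 AM + 11:00 = 3:57 PM on Dec 26.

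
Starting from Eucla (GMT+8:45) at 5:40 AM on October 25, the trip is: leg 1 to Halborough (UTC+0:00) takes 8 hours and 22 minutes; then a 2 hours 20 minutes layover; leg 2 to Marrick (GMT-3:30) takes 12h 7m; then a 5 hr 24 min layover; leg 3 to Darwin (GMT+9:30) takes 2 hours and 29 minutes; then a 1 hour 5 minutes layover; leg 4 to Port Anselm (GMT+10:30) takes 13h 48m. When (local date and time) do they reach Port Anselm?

Convert departure to UTC: 5:40 AM − 8:45 = 8:55 PM UTC on Oct 24.
Add 8 hours and 22 minutes leg 1 → 5:17 AM UTC (Oct 25).
Add 2 hours 20 minutes layover in Halborough → 7:37 AM UTC.
Add 12 hours 7 minutes leg 2 → 7:44 PM UTC.
Add 5 hours and 24 minutes layover in Marrick → 1:08 AM UTC (Oct 26).
Add 2 hours and 29 minutes leg 3 → 3:37 AM UTC.
Add 1 hour and 5 minutes layover in Darwin → 4:42 AM UTC.
Add 13 hours 48 minutes leg 4 → 6:30 PM UTC.
Port Anselm is UTC+10:30, so local arrival = 6:30 PM + 10:30 = 5:00 AM on Oct 27.

5:00 AM on October 27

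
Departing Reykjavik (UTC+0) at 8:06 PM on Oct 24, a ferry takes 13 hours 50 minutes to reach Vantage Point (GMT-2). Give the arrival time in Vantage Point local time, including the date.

7:56 AM on Oct 25

Reykjavik is at UTC+0, so departure is already 8:06 PM UTC on Oct 24.
Add 13 hours and 50 minutes travel time → 9:56 AM UTC (Oct 25).
Vantage Point is UTC−2:00, so local arrival = 9:56 AM − 2:00 = 7:56 AM on Oct 25.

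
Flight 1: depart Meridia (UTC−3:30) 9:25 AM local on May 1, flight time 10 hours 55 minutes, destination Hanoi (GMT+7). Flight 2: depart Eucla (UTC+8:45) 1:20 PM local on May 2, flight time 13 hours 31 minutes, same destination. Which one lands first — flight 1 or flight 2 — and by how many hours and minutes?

Flight 1 in UTC: 9:25 AM + 3:30 = 12:55 PM on May 1.
+10 hours and 55 minutes → arrive 11:50 PM UTC on May 1.
Flight 2 in UTC: 1:20 PM − 8:45 = 4:35 AM on May 2.
+13 hours and 31 minutes → arrive 6:06 PM UTC on May 2.
Flight 1 lands earlier by 18 hours 16 minutes.

the first, by 18 hours 16 minutes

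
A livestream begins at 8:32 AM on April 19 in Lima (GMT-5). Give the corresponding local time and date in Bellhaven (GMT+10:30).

Bellhaven is 15:30 ahead of Lima.
Shift by the zone difference: 8:32 AM + 15:30 = 12:02 AM on Apr 20 in Bellhaven.

12:02 AM on April 20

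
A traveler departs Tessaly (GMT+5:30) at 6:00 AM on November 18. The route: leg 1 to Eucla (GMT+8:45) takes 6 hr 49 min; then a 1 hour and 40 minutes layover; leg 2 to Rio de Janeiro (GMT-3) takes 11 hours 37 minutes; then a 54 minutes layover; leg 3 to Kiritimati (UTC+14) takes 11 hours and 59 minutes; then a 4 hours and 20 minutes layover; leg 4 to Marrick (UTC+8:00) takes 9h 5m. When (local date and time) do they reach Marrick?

Convert departure to UTC: 6:00 AM − 5:30 = 12:30 AM UTC on Nov 18.
Add 6 hours 49 minutes leg 1 → 7:19 AM UTC.
Add 1 hour and 40 minutes layover in Eucla → 8:59 AM UTC.
Add 11 hours 37 minutes leg 2 → 8:36 PM UTC.
Add 54 minutes layover in Rio de Janeiro → 9:30 PM UTC.
Add 11 hours and 59 minutes leg 3 → 9:29 AM UTC (Nov 19).
Add 4 hours and 20 minutes layover in Kiritimati → 1:49 PM UTC.
Add 9 hours 5 minutes leg 4 → 10:54 PM UTC.
Marrick is UTC+8:00, so local arrival = 10:54 PM + 8:00 = 6:54 AM on Nov 20.

6:54 AM on Nov 20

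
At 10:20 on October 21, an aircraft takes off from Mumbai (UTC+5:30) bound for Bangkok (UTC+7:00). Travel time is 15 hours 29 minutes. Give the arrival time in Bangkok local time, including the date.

Convert departure to UTC: 10:20 − 5:30 = 04:50 UTC on Oct 21.
Add 15 hours and 29 minutes travel time → 20:19 UTC.
Bangkok is UTC+7:00, so local arrival = 20:19 + 7:00 = 03:19 on Oct 22.

03:19 on October 22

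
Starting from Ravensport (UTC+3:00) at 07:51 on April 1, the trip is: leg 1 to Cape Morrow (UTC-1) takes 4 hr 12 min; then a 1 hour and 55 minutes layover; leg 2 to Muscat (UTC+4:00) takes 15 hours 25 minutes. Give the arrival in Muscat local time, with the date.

06:23 on Apr 2

Convert departure to UTC: 07:51 − 3:00 = 04:51 UTC on Apr 1.
Add 4 hours and 12 minutes leg 1 → 09:03 UTC.
Add 1 hour 55 minutes layover in Cape Morrow → 10:58 UTC.
Add 15 hours and 25 minutes leg 2 → 02:23 UTC (Apr 2).
Muscat is UTC+4:00, so local arrival = 02:23 + 4:00 = 06:23 on Apr 2.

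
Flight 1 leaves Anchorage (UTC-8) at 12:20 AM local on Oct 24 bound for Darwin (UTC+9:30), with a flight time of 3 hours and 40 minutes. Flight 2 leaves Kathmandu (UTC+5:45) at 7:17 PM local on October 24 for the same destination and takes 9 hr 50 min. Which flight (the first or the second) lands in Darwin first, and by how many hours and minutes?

the first, by 11 hours 22 minutes

Flight 1 in UTC: 12:20 AM + 8:00 = 8:20 AM on Oct 24.
+3 hours 40 minutes → arrive 12:00 PM UTC on Oct 24.
Flight 2 in UTC: 7:17 PM − 5:45 = 1:32 PM on Oct 24.
+9 hours and 50 minutes → arrive 11:22 PM UTC on Oct 24.
Flight 1 lands earlier by 11 hours 22 minutes.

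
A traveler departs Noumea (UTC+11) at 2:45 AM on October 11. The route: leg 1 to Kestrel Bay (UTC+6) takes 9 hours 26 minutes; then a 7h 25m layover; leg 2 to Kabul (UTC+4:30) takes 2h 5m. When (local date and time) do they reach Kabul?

Convert departure to UTC: 2:45 AM − 11:00 = 3:45 PM UTC on Oct 10.
Add 9 hours and 26 minutes leg 1 → 1:11 AM UTC (Oct 11).
Add 7 hours and 25 minutes layover in Kestrel Bay → 8:36 AM UTC.
Add 2 hours 5 minutes leg 2 → 10:41 AM UTC.
Kabul is UTC+4:30, so local arrival = 10:41 AM + 4:30 = 3:11 PM on Oct 11.

3:11 PM on October 11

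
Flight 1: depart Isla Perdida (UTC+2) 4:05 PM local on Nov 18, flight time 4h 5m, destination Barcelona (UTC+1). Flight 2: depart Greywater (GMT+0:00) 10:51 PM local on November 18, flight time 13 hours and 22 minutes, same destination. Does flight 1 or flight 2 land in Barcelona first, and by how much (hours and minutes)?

the first, by 18 hours 3 minutes

Flight 1 in UTC: 4:05 PM − 2:00 = 2:05 PM on Nov 18.
+4 hours 5 minutes → arrive 6:10 PM UTC on Nov 18.
Flight 2 departs at 10:51 PM UTC (Nov 18).
+13 hours 22 minutes → arrive 12:13 PM UTC on Nov 19.
Flight 1 lands earlier by 18 hours 3 minutes.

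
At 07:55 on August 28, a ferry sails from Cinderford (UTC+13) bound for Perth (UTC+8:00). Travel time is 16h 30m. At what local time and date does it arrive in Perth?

19:25 on August 28

Convert departure to UTC: 07:55 − 13:00 = 18:55 UTC on Aug 27.
Add 16 hours and 30 minutes travel time → 11:25 UTC (Aug 28).
Perth is UTC+8:00, so local arrival = 11:25 + 8:00 = 19:25 on Aug 28.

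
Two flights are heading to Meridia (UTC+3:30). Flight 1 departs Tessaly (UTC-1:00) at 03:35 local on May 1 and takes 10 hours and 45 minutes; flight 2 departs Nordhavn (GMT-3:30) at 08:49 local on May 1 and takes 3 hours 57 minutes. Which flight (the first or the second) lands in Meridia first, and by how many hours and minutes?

Flight 1 in UTC: 03:35 + 1:00 = 04:35 on May 1.
+10 hours and 45 minutes → arrive 15:20 UTC on May 1.
Flight 2 in UTC: 08:49 + 3:30 = 12:19 on May 1.
+3 hours and 57 minutes → arrive 16:16 UTC on May 1.
Flight 1 lands earlier by 56 minutes.

the first, by 56 minutes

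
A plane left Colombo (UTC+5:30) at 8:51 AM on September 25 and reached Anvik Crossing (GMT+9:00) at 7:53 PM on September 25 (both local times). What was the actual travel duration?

Departure in UTC: 8:51 AM − 5:30 = 3:21 AM on Sep 25.
Arrival in UTC: 7:53 PM − 9:00 = 10:53 AM on Sep 25.
Elapsed = 10:53 AM − 3:21 AM = 7 hours 32 minutes.

7 hours 32 minutes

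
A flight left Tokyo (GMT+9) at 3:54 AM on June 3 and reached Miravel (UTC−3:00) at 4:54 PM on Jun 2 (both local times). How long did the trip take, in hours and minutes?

Departure in UTC: 3:54 AM − 9:00 = 6:54 PM on Jun 2.
Arrival in UTC: 4:54 PM + 3:00 = 7:54 PM on Jun 2.
Elapsed = 7:54 PM − 6:54 PM = 1 hour.

1 hour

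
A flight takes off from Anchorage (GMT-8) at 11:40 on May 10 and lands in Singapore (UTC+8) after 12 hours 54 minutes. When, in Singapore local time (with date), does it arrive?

Singapore is 16:00 ahead of Anchorage.
After 12 hours and 54 minutes it is 00:34 (May 11) in Anchorage.
Shift by the zone difference: 00:34 + 16:00 = 16:34 on May 11 in Singapore.

16:34 on May 11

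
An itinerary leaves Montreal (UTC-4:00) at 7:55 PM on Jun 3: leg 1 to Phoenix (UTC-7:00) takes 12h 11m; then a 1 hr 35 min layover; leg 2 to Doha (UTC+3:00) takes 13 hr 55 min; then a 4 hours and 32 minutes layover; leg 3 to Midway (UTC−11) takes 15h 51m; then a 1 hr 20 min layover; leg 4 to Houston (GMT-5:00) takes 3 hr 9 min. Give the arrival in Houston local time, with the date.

Convert departure to UTC: 7:55 PM + 4:00 = 11:55 PM UTC on Jun 3.
Add 12 hours 11 minutes leg 1 → 12:06 PM UTC (Jun 4).
Add 1 hour 35 minutes layover in Phoenix → 1:41 PM UTC.
Add 13 hours 55 minutes leg 2 → 3:36 AM UTC (Jun 5).
Add 4 hours 32 minutes layover in Doha → 8:08 AM UTC.
Add 15 hours and 51 minutes leg 3 → 11:59 PM UTC.
Add 1 hour 20 minutes layover in Midway → 1:19 AM UTC (Jun 6).
Add 3 hours 9 minutes leg 4 → 4:28 AM UTC.
Houston is UTC−5:00, so local arrival = 4:28 AM − 5:00 = 11:28 PM on Jun 5.

11:28 PM on June 5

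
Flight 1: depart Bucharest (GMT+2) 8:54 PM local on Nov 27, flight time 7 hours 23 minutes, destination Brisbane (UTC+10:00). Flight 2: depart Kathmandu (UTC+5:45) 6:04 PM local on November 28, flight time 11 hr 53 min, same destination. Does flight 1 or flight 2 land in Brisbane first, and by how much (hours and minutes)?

Flight 1 in UTC: 8:54 PM − 2:00 = 6:54 PM on Nov 27.
+7 hours 23 minutes → arrive 2:17 AM UTC on Nov 28.
Flight 2 in UTC: 6:04 PM − 5:45 = 12:19 PM on Nov 28.
+11 hours and 53 minutes → arrive 12:12 AM UTC on Nov 29.
Flight 1 lands earlier by 21 hours 55 minutes.

the first, by 21 hours 55 minutes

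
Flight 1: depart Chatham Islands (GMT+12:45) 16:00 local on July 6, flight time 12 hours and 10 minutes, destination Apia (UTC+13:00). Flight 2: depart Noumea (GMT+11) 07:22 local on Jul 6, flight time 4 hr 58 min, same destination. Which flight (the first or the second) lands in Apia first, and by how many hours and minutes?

Flight 1 in UTC: 16:00 − 12:45 = 03:15 on Jul 6.
+12 hours and 10 minutes → arrive 15:25 UTC on Jul 6.
Flight 2 in UTC: 07:22 − 11:00 = 20:22 on Jul 5.
+4 hours 58 minutes → arrive 01:20 UTC on Jul 6.
Flight 2 lands earlier by 14 hours 5 minutes.

the second, by 14 hours 5 minutes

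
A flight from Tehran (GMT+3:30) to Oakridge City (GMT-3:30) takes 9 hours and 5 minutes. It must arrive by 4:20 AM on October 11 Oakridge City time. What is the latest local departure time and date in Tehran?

2:15 AM on Oct 11

Target arrival in UTC: 4:20 AM + 3:30 = 7:50 AM on Oct 11.
Subtract 9 hours 5 minutes → departure 10:45 PM UTC on Oct 10.
Tehran is UTC+3:30: 10:45 PM + 3:30 = 2:15 AM on Oct 11.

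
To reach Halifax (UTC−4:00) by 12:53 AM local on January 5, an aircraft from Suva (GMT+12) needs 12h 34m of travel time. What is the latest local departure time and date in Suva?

Target arrival in UTC: 12:53 AM + 4:00 = 4:53 AM on Jan 5.
Subtract 12 hours and 34 minutes → departure 4:19 PM UTC on Jan 4.
Suva is UTC+12:00: 4:19 PM + 12:00 = 4:19 AM on Jan 5.

4:19 AM on January 5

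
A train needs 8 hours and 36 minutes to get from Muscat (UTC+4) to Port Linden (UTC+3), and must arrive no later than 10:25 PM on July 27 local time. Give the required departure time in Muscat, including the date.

Target arrival in UTC: 10:25 PM − 3:00 = 7:25 PM on Jul 27.
Subtract 8 hours and 36 minutes → departure 10:49 AM UTC on Jul 27.
Muscat is UTC+4:00: 10:49 AM + 4:00 = 2:49 PM on Jul 27.

2:49 PM on July 27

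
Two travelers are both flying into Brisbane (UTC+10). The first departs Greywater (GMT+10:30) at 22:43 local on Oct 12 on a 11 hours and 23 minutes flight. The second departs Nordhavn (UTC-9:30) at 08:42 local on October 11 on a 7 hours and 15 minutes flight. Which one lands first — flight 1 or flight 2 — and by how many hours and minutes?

the second, by 22 hours 9 minutes

Flight 1 in UTC: 22:43 − 10:30 = 12:13 on Oct 12.
+11 hours 23 minutes → arrive 23:36 UTC on Oct 12.
Flight 2 in UTC: 08:42 + 9:30 = 18:12 on Oct 11.
+7 hours and 15 minutes → arrive 01:27 UTC on Oct 12.
Flight 2 lands earlier by 22 hours 9 minutes.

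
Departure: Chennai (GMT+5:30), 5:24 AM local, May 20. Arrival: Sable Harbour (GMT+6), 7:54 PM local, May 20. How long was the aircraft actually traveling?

14 hours

Departure in UTC: 5:24 AM − 5:30 = 11:54 PM on May 19.
Arrival in UTC: 7:54 PM − 6:00 = 1:54 PM on May 20.
Elapsed = 1:54 PM − 11:54 PM (+1 day) = 14 hours.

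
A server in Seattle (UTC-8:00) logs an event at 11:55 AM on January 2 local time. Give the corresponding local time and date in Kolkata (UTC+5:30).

1:25 AM on January 3

In UTC: 11:55 AM + 8:00 = 7:55 PM on Jan 2.
Kolkata is UTC+5:30: 7:55 PM + 5:30 = 1:25 AM on Jan 3.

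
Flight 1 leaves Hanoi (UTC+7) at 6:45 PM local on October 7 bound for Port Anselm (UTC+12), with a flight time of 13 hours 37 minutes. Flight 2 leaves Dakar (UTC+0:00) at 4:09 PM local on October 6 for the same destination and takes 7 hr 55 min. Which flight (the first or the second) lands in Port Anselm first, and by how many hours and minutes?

Flight 1 in UTC: 6:45 PM − 7:00 = 11:45 AM on Oct 7.
+13 hours and 37 minutes → arrive 1:22 AM UTC on Oct 8.
Flight 2 departs at 4:09 PM UTC (Oct 6).
+7 hours 55 minutes → arrive 12:04 AM UTC on Oct 7.
Flight 2 lands earlier by 25 hours 18 minutes.

the second, by 25 hours 18 minutes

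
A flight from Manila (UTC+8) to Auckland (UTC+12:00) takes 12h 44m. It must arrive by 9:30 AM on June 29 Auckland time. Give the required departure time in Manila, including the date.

Target arrival in UTC: 9:30 AM − 12:00 = 9:30 PM on Jun 28.
Subtract 12 hours and 44 minutes → departure 8:46 AM UTC on Jun 28.
Manila is UTC+8:00: 8:46 AM + 8:00 = 4:46 PM on Jun 28.

4:46 PM on June 28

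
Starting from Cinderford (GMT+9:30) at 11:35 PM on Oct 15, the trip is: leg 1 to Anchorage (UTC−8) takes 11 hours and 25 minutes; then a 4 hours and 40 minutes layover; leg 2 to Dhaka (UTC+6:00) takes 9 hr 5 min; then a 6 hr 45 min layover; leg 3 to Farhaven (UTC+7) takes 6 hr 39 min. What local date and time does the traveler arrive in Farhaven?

11:39 AM on October 17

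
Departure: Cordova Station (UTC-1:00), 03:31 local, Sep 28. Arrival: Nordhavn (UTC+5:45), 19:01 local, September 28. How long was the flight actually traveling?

8 hours 45 minutes

Departure in UTC: 03:31 + 1:00 = 04:31 on Sep 28.
Arrival in UTC: 19:01 − 5:45 = 13:16 on Sep 28.
Elapsed = 13:16 − 04:31 = 8 hours 45 minutes.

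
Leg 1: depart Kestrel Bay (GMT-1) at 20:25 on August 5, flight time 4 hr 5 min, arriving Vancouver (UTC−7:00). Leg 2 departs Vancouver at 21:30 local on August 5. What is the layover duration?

3 hours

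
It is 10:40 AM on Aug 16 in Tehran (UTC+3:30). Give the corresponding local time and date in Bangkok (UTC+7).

2:10 PM on Aug 16

Bangkok is 3:30 ahead of Tehran.
Shift by the zone difference: 10:40 AM + 3:30 = 2:10 PM on Aug 16 in Bangkok.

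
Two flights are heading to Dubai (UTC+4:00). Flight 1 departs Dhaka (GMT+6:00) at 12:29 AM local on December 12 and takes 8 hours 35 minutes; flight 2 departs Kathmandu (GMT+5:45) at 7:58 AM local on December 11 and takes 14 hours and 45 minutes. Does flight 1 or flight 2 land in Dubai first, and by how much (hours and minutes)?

the second, by 10 hours 6 minutes

Flight 1 in UTC: 12:29 AM − 6:00 = 6:29 PM on Dec 11.
+8 hours 35 minutes → arrive 3:04 AM UTC on Dec 12.
Flight 2 in UTC: 7:58 AM − 5:45 = 2:13 AM on Dec 11.
+14 hours and 45 minutes → arrive 4:58 PM UTC on Dec 11.
Flight 2 lands earlier by 10 hours 6 minutes.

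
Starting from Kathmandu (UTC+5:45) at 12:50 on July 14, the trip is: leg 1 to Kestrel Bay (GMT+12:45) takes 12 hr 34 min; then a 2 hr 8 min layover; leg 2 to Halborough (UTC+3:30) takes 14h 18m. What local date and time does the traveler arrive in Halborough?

15:35 on Jul 15

Convert departure to UTC: 12:50 − 5:45 = 07:05 UTC on Jul 14.
Add 12 hours and 34 minutes leg 1 → 19:39 UTC.
Add 2 hours 8 minutes layover in Kestrel Bay → 21:47 UTC.
Add 14 hours 18 minutes leg 2 → 12:05 UTC (Jul 15).
Halborough is UTC+3:30, so local arrival = 12:05 + 3:30 = 15:35 on Jul 15.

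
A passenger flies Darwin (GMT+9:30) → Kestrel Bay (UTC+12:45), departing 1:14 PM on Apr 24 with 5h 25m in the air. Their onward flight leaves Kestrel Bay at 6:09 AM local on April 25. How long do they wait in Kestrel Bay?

Convert departure to UTC: 1:14 PM − 9:30 = 3:44 AM UTC on Apr 24.
Add 5 hours and 25 minutes flight time → 9:09 AM UTC.
Kestrel Bay is UTC+12:45, so local arrival = 9:09 AM + 12:45 = 9:54 PM on Apr 24.
Layover = 6:09 AM − 9:54 PM (+1 day) = 8 hours 15 minutes.

8 hours 15 minutes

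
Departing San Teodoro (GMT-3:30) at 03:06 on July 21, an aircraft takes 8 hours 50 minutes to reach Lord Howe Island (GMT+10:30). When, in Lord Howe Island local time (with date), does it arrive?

Convert departure to UTC: 03:06 + 3:30 = 06:36 UTC on Jul 21.
Add 8 hours 50 minutes travel time → 15:26 UTC.
Lord Howe Island is UTC+10:30, so local arrival = 15:26 + 10:30 = 01:56 on Jul 22.

01:56 on July 22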